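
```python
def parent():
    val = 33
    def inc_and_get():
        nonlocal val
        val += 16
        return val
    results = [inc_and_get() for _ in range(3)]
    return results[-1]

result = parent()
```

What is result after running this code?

Step 1: val = 33.
Step 2: Three calls to inc_and_get(), each adding 16.
Step 3: Last value = 33 + 16 * 3 = 81

The answer is 81.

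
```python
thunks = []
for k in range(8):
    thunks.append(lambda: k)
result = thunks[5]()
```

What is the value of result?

Step 1: The loop creates 8 lambdas, all referencing the same variable k.
Step 2: After the loop, k = 7 (final value).
Step 3: thunks[5]() looks up k at call time and finds 7. This is the late binding gotcha. result = 7

The answer is 7.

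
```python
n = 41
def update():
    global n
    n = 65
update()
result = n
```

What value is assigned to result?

Step 1: n = 41 globally.
Step 2: update() declares global n and sets it to 65.
Step 3: After update(), global n = 65. result = 65

The answer is 65.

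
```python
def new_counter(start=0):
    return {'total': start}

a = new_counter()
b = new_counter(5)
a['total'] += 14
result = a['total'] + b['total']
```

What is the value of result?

Step 1: new_counter() returns a new dict each call (immutable default 0).
Step 2: a = {'total': 0}, b = {'total': 5}.
Step 3: a['total'] += 14 = 14. result = 14 + 5 = 19

The answer is 19.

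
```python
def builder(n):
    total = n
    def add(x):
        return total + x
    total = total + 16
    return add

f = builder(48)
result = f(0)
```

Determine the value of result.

Step 1: builder(48) sets total = 48, then total = 48 + 16 = 64.
Step 2: Closures capture by reference, so add sees total = 64.
Step 3: f(0) returns 64 + 0 = 64

The answer is 64.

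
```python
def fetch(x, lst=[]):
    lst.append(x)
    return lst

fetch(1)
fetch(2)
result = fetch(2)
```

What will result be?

Step 1: Mutable default argument gotcha! The list [] is created once.
Step 2: Each call appends to the SAME list: [1], [1, 2], [1, 2, 2].
Step 3: result = [1, 2, 2]

The answer is [1, 2, 2].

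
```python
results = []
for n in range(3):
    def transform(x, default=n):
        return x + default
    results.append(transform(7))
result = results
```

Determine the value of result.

Step 1: Default argument default=n is evaluated at function definition time.
Step 2: Each iteration creates transform with default = current n value.
Step 3: transform(7) returns 7 + default. results = [7, 8, 9]

The answer is [7, 8, 9].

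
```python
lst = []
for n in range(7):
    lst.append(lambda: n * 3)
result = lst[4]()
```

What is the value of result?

Step 1: All lambdas reference the same variable n (late binding).
Step 2: After the loop, n = 6. Every lambda returns n * 3.
Step 3: lst[4]() = 6 * 3 = 18

The answer is 18.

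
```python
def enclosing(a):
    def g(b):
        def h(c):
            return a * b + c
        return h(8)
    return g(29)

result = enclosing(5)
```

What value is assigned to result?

Step 1: a = 5, b = 29, c = 8.
Step 2: h() computes a * b + c = 5 * 29 + 8 = 153.
Step 3: result = 153

The answer is 153.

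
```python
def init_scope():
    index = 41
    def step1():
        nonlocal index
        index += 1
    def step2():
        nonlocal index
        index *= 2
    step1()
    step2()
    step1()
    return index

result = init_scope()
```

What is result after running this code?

Step 1: index = 41.
Step 2: step1(): index = 41 + 1 = 42.
Step 3: step2(): index = 42 * 2 = 84.
Step 4: step1(): index = 84 + 1 = 85. result = 85

The answer is 85.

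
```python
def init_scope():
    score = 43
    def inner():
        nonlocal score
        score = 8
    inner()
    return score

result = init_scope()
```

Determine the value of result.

Step 1: init_scope() sets score = 43.
Step 2: inner() uses nonlocal to reassign score = 8.
Step 3: result = 8

The answer is 8.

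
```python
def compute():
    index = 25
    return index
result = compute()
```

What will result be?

Step 1: compute() defines index = 25 in its local scope.
Step 2: return index finds the local variable index = 25.
Step 3: result = 25

The answer is 25.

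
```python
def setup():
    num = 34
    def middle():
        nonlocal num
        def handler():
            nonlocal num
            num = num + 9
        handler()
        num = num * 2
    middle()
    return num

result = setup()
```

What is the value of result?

Step 1: num = 34.
Step 2: handler() adds 9: num = 34 + 9 = 43.
Step 3: middle() doubles: num = 43 * 2 = 86.
Step 4: result = 86

The answer is 86.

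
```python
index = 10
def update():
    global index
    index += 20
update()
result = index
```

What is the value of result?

Step 1: index = 10 globally.
Step 2: update() modifies global index: index += 20 = 30.
Step 3: result = 30

The answer is 30.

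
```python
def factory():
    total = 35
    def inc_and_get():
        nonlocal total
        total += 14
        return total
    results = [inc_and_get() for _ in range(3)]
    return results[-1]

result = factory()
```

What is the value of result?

Step 1: total = 35.
Step 2: Three calls to inc_and_get(), each adding 14.
Step 3: Last value = 35 + 14 * 3 = 77

The answer is 77.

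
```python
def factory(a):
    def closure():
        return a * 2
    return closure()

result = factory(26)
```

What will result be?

Step 1: factory(26) binds parameter a = 26.
Step 2: closure() accesses a = 26 from enclosing scope.
Step 3: result = 26 * 2 = 52

The answer is 52.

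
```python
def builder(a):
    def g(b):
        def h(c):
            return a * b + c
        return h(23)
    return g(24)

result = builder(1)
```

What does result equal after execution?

Step 1: a = 1, b = 24, c = 23.
Step 2: h() computes a * b + c = 1 * 24 + 23 = 47.
Step 3: result = 47

The answer is 47.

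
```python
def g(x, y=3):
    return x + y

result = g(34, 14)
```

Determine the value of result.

Step 1: g(34, 14) overrides default y with 14.
Step 2: Returns 34 + 14 = 48.
Step 3: result = 48

The answer is 48.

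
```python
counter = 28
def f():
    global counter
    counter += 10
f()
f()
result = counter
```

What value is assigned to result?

Step 1: counter = 28.
Step 2: First f(): counter = 28 + 10 = 38.
Step 3: Second f(): counter = 38 + 10 = 48. result = 48

The answer is 48.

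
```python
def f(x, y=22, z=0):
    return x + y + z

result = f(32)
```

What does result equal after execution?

Step 1: f(32) uses defaults y = 22, z = 0.
Step 2: Returns 32 + 22 + 0 = 54.
Step 3: result = 54

The answer is 54.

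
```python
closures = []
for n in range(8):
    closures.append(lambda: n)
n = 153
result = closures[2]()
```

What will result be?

Step 1: Lambdas capture the variable n by reference, not by value.
Step 2: After the loop, n is reassigned to 153.
Step 3: closures[2]() looks up the current n = 153. result = 153

The answer is 153.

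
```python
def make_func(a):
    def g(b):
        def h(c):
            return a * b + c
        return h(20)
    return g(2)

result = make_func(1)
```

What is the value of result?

Step 1: a = 1, b = 2, c = 20.
Step 2: h() computes a * b + c = 1 * 2 + 20 = 22.
Step 3: result = 22

The answer is 22.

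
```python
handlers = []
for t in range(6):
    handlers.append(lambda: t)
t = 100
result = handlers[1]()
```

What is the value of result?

Step 1: Lambdas capture the variable t by reference, not by value.
Step 2: After the loop, t is reassigned to 100.
Step 3: handlers[1]() looks up the current t = 100. result = 100

The answer is 100.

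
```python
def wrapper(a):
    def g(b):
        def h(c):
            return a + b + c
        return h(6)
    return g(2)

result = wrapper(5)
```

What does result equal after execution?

Step 1: a = 5, b = 2, c = 6 across three nested scopes.
Step 2: h() accesses all three via LEGB rule.
Step 3: result = 5 + 2 + 6 = 13

The answer is 13.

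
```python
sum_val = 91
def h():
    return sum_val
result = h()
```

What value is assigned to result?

Step 1: sum_val = 91 is defined in the global scope.
Step 2: h() looks up sum_val. No local sum_val exists, so Python checks the global scope via LEGB rule and finds sum_val = 91.
Step 3: result = 91

The answer is 91.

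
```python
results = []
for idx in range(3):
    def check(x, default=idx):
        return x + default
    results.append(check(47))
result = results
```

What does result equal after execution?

Step 1: Default argument default=idx is evaluated at function definition time.
Step 2: Each iteration creates check with default = current idx value.
Step 3: check(47) returns 47 + default. results = [47, 48, 49]

The answer is [47, 48, 49].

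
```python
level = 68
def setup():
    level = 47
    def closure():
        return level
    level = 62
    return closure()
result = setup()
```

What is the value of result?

Step 1: setup() sets level = 47, then later level = 62.
Step 2: closure() is called after level is reassigned to 62. Closures capture variables by reference, not by value.
Step 3: result = 62

The answer is 62.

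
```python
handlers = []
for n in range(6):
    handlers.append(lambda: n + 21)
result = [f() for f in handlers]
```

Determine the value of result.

Step 1: All lambdas capture n by reference. After the loop, n = 5.
Step 2: Each call returns 5 + 21 = 26.
Step 3: result = [26, 26, 26, 26, 26, 26]

The answer is [26, 26, 26, 26, 26, 26].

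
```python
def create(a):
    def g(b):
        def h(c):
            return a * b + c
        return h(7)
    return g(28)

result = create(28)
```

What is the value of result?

Step 1: a = 28, b = 28, c = 7.
Step 2: h() computes a * b + c = 28 * 28 + 7 = 791.
Step 3: result = 791

The answer is 791.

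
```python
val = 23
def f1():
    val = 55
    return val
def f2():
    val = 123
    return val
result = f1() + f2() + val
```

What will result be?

Step 1: Each function shadows global val with its own local.
Step 2: f1() returns 55, f2() returns 123.
Step 3: Global val = 23 is unchanged. result = 55 + 123 + 23 = 201

The answer is 201.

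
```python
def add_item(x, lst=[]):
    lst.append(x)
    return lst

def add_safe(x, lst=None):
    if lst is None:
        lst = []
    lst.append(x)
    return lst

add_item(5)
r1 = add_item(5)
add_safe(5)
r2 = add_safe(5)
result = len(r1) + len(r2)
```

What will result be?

Step 1: add_item shares mutable default: after 2 calls, lst = [5, 5], len = 2.
Step 2: add_safe creates fresh list each time: r2 = [5], len = 1.
Step 3: result = 2 + 1 = 3

The answer is 3.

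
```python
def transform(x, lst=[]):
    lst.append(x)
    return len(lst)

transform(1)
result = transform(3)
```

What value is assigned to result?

Step 1: Mutable default list persists between calls.
Step 2: First call: lst = [1], len = 1. Second call: lst = [1, 3], len = 2.
Step 3: result = 2

The answer is 2.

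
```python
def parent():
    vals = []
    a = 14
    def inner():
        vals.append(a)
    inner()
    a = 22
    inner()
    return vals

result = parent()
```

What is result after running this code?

Step 1: a = 14. inner() appends current a to vals.
Step 2: First inner(): appends 14. Then a = 22.
Step 3: Second inner(): appends 22 (closure sees updated a). result = [14, 22]

The answer is [14, 22].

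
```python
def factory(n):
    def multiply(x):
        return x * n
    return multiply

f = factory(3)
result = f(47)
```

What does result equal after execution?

Step 1: factory(3) returns multiply closure with n = 3.
Step 2: f(47) computes 47 * 3 = 141.
Step 3: result = 141

The answer is 141.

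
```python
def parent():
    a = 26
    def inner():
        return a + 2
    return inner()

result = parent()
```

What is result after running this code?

Step 1: parent() defines a = 26.
Step 2: inner() reads a = 26 from enclosing scope, returns 26 + 2 = 28.
Step 3: result = 28

The answer is 28.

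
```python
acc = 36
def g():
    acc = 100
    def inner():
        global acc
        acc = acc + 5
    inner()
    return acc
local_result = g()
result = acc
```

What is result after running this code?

Step 1: Global acc = 36. g() creates local acc = 100.
Step 2: inner() declares global acc and adds 5: global acc = 36 + 5 = 41.
Step 3: g() returns its local acc = 100 (unaffected by inner).
Step 4: result = global acc = 41

The answer is 41.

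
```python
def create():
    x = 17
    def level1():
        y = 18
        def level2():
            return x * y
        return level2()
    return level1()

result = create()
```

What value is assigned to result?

Step 1: x = 17 in create. y = 18 in level1.
Step 2: level2() reads x = 17 and y = 18 from enclosing scopes.
Step 3: result = 17 * 18 = 306

The answer is 306.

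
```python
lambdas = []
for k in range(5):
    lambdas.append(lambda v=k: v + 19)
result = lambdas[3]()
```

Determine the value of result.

Step 1: Default argument v=k captures k's value at definition time.
Step 2: lambdas[3] was defined when k = 3, so v defaults to 3.
Step 3: result = 3 + 19 = 22 (default arg fixes the late binding issue)

The answer is 22.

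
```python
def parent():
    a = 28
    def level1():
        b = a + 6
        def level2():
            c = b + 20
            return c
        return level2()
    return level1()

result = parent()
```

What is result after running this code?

Step 1: a = 28. b = a + 6 = 34.
Step 2: c = b + 20 = 34 + 20 = 54.
Step 3: result = 54

The answer is 54.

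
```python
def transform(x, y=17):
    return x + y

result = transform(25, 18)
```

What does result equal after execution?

Step 1: transform(25, 18) overrides default y with 18.
Step 2: Returns 25 + 18 = 43.
Step 3: result = 43

The answer is 43.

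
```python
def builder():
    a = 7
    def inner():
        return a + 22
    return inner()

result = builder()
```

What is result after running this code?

Step 1: builder() defines a = 7.
Step 2: inner() reads a = 7 from enclosing scope, returns 7 + 22 = 29.
Step 3: result = 29

The answer is 29.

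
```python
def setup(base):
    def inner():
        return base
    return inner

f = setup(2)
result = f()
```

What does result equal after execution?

Step 1: setup(2) creates closure capturing base = 2.
Step 2: f() returns the captured base = 2.
Step 3: result = 2

The answer is 2.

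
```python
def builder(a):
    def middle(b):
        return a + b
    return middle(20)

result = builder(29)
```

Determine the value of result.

Step 1: builder(29) passes a = 29.
Step 2: middle(20) has b = 20, reads a = 29 from enclosing.
Step 3: result = 29 + 20 = 49

The answer is 49.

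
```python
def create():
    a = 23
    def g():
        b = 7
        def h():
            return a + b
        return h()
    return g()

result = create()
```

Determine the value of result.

Step 1: create() defines a = 23. g() defines b = 7.
Step 2: h() accesses both from enclosing scopes: a = 23, b = 7.
Step 3: result = 23 + 7 = 30

The answer is 30.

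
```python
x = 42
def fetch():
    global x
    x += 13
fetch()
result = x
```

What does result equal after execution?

Step 1: x = 42 globally.
Step 2: fetch() modifies global x: x += 13 = 55.
Step 3: result = 55

The answer is 55.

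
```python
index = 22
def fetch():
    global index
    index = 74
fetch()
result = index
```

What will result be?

Step 1: index = 22 globally.
Step 2: fetch() declares global index and sets it to 74.
Step 3: After fetch(), global index = 74. result = 74

The answer is 74.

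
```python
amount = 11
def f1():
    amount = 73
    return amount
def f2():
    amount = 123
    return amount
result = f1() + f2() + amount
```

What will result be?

Step 1: Each function shadows global amount with its own local.
Step 2: f1() returns 73, f2() returns 123.
Step 3: Global amount = 11 is unchanged. result = 73 + 123 + 11 = 207

The answer is 207.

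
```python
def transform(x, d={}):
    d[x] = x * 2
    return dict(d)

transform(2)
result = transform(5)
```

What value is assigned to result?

Step 1: Mutable default dict is shared across calls.
Step 2: First call adds 2: 4. Second call adds 5: 10.
Step 3: result = {2: 4, 5: 10}

The answer is {2: 4, 5: 10}.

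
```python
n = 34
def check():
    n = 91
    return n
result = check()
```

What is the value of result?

Step 1: Global n = 34.
Step 2: check() creates local n = 91, shadowing the global.
Step 3: Returns local n = 91. result = 91

The answer is 91.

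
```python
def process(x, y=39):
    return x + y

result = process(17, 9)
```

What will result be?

Step 1: process(17, 9) overrides default y with 9.
Step 2: Returns 17 + 9 = 26.
Step 3: result = 26

The answer is 26.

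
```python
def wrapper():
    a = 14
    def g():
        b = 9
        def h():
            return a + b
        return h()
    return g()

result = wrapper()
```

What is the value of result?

Step 1: wrapper() defines a = 14. g() defines b = 9.
Step 2: h() accesses both from enclosing scopes: a = 14, b = 9.
Step 3: result = 14 + 9 = 23

The answer is 23.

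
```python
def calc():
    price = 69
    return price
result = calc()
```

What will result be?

Step 1: calc() defines price = 69 in its local scope.
Step 2: return price finds the local variable price = 69.
Step 3: result = 69

The answer is 69.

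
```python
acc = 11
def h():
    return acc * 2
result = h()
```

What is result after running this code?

Step 1: acc = 11 is defined globally.
Step 2: h() looks up acc from global scope = 11, then computes 11 * 2 = 22.
Step 3: result = 22

The answer is 22.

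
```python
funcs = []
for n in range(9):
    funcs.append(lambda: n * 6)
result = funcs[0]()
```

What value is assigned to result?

Step 1: All lambdas reference the same variable n (late binding).
Step 2: After the loop, n = 8. Every lambda returns n * 6.
Step 3: funcs[0]() = 8 * 6 = 48

The answer is 48.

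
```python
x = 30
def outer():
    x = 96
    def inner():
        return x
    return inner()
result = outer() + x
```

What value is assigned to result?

Step 1: Global x = 30. outer() shadows with x = 96.
Step 2: inner() returns enclosing x = 96. outer() = 96.
Step 3: result = 96 + global x (30) = 126

The answer is 126.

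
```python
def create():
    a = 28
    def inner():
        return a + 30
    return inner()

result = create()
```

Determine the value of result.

Step 1: create() defines a = 28.
Step 2: inner() reads a = 28 from enclosing scope, returns 28 + 30 = 58.
Step 3: result = 58

The answer is 58.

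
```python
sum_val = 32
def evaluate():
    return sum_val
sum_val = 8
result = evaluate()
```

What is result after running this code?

Step 1: sum_val is first set to 32, then reassigned to 8.
Step 2: evaluate() is called after the reassignment, so it looks up the current global sum_val = 8.
Step 3: result = 8

The answer is 8.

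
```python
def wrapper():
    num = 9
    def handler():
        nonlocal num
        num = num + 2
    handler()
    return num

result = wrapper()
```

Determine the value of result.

Step 1: wrapper() sets num = 9.
Step 2: handler() uses nonlocal to modify num in wrapper's scope: num = 9 + 2 = 11.
Step 3: wrapper() returns the modified num = 11

The answer is 11.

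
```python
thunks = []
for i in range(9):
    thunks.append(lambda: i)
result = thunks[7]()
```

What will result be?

Step 1: The loop creates 9 lambdas, all referencing the same variable i.
Step 2: After the loop, i = 8 (final value).
Step 3: thunks[7]() looks up i at call time and finds 8. This is the late binding gotcha. result = 8

The answer is 8.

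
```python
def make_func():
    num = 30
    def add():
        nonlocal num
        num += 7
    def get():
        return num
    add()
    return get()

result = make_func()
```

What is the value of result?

Step 1: num = 30. add() modifies it via nonlocal, get() reads it.
Step 2: add() makes num = 30 + 7 = 37.
Step 3: get() returns 37. result = 37

The answer is 37.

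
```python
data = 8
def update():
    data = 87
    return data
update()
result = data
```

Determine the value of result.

Step 1: data = 8 globally.
Step 2: update() creates a LOCAL data = 87 (no global keyword!).
Step 3: The global data is unchanged. result = 8

The answer is 8.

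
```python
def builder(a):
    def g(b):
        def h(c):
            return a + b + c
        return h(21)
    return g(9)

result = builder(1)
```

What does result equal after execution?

Step 1: a = 1, b = 9, c = 21 across three nested scopes.
Step 2: h() accesses all three via LEGB rule.
Step 3: result = 1 + 9 + 21 = 31

The answer is 31.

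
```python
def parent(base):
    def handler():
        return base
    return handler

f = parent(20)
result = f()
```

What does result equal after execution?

Step 1: parent(20) creates closure capturing base = 20.
Step 2: f() returns the captured base = 20.
Step 3: result = 20

The answer is 20.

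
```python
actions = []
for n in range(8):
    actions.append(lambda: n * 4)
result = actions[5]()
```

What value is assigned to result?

Step 1: All lambdas reference the same variable n (late binding).
Step 2: After the loop, n = 7. Every lambda returns n * 4.
Step 3: actions[5]() = 7 * 4 = 28

The answer is 28.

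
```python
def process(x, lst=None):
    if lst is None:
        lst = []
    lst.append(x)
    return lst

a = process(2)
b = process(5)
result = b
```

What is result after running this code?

Step 1: None default with guard creates a NEW list each call.
Step 2: a = [2] (fresh list). b = [5] (another fresh list).
Step 3: result = [5] (this is the fix for mutable default)

The answer is [5].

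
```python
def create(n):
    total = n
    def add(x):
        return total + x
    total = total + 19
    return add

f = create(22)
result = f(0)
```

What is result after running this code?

Step 1: create(22) sets total = 22, then total = 22 + 19 = 41.
Step 2: Closures capture by reference, so add sees total = 41.
Step 3: f(0) returns 41 + 0 = 41

The answer is 41.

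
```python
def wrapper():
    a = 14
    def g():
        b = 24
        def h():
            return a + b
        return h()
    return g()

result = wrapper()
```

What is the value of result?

Step 1: wrapper() defines a = 14. g() defines b = 24.
Step 2: h() accesses both from enclosing scopes: a = 14, b = 24.
Step 3: result = 14 + 24 = 38

The answer is 38.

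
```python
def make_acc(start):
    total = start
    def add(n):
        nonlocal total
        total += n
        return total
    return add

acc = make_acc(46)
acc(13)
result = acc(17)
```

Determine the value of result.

Step 1: make_acc(46) creates closure with total = 46.
Step 2: First acc(13): total = 46 + 13 = 59.
Step 3: Second acc(17): total = 59 + 17 = 76. result = 76

The answer is 76.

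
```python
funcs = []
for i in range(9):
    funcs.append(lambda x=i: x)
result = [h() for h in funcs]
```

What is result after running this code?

Step 1: Default arg x=i captures i at each iteration.
Step 2: Each lambda has its own default: 0, 1, ..., 8.
Step 3: result = [0, 1, 2, 3, 4, 5, 6, 7, 8]

The answer is [0, 1, 2, 3, 4, 5, 6, 7, 8].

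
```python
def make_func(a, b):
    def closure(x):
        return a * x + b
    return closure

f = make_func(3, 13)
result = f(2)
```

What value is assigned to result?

Step 1: make_func(3, 13) captures a = 3, b = 13.
Step 2: f(2) computes 3 * 2 + 13 = 19.
Step 3: result = 19

The answer is 19.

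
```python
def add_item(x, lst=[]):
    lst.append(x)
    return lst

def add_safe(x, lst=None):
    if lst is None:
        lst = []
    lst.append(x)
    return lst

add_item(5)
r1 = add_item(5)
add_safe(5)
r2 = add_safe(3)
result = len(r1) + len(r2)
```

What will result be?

Step 1: add_item shares mutable default: after 2 calls, lst = [5, 5], len = 2.
Step 2: add_safe creates fresh list each time: r2 = [3], len = 1.
Step 3: result = 2 + 1 = 3

The answer is 3.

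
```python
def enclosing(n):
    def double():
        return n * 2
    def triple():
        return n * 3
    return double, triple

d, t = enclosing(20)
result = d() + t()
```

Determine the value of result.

Step 1: Both closures capture the same n = 20.
Step 2: d() = 20 * 2 = 40, t() = 20 * 3 = 60.
Step 3: result = 40 + 60 = 100

The answer is 100.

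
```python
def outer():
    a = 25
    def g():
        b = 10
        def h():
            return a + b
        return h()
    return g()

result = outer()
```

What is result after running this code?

Step 1: outer() defines a = 25. g() defines b = 10.
Step 2: h() accesses both from enclosing scopes: a = 25, b = 10.
Step 3: result = 25 + 10 = 35

The answer is 35.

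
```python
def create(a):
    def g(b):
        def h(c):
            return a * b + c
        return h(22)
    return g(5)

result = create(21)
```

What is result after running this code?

Step 1: a = 21, b = 5, c = 22.
Step 2: h() computes a * b + c = 21 * 5 + 22 = 127.
Step 3: result = 127

The answer is 127.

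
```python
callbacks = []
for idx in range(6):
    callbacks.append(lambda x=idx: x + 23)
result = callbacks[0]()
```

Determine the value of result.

Step 1: Default argument x=idx captures idx's value at definition time.
Step 2: callbacks[0] was defined when idx = 0, so x defaults to 0.
Step 3: result = 0 + 23 = 23 (default arg fixes the late binding issue)

The answer is 23.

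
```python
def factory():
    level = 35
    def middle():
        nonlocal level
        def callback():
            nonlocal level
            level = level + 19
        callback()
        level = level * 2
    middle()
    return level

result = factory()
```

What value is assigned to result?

Step 1: level = 35.
Step 2: callback() adds 19: level = 35 + 19 = 54.
Step 3: middle() doubles: level = 54 * 2 = 108.
Step 4: result = 108

The answer is 108.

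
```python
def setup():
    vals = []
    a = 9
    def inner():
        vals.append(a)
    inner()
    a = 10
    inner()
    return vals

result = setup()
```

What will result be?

Step 1: a = 9. inner() appends current a to vals.
Step 2: First inner(): appends 9. Then a = 10.
Step 3: Second inner(): appends 10 (closure sees updated a). result = [9, 10]

The answer is [9, 10].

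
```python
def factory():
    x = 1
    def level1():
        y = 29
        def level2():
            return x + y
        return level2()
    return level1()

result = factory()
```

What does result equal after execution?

Step 1: x = 1 in factory. y = 29 in level1.
Step 2: level2() reads x = 1 and y = 29 from enclosing scopes.
Step 3: result = 1 + 29 = 30

The answer is 30.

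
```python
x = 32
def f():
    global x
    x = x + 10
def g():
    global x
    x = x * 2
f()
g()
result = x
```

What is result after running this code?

Step 1: x = 32.
Step 2: f() adds 10: x = 32 + 10 = 42.
Step 3: g() doubles: x = 42 * 2 = 84.
Step 4: result = 84

The answer is 84.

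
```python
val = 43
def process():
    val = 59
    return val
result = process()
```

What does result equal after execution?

Step 1: Global val = 43.
Step 2: process() creates local val = 59, shadowing the global.
Step 3: Returns local val = 59. result = 59

The answer is 59.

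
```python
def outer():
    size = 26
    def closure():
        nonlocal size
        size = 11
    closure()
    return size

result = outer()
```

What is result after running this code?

Step 1: outer() sets size = 26.
Step 2: closure() uses nonlocal to reassign size = 11.
Step 3: result = 11

The answer is 11.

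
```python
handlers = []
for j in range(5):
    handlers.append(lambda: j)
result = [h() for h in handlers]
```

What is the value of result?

Step 1: All 5 lambdas share the same variable j.
Step 2: After the loop, j = 4.
Step 3: Each call returns 4. result = [4, 4, 4, 4, 4]

The answer is [4, 4, 4, 4, 4].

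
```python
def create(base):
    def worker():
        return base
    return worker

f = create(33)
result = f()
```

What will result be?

Step 1: create(33) creates closure capturing base = 33.
Step 2: f() returns the captured base = 33.
Step 3: result = 33

The answer is 33.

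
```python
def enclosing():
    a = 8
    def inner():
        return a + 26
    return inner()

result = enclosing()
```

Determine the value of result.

Step 1: enclosing() defines a = 8.
Step 2: inner() reads a = 8 from enclosing scope, returns 8 + 26 = 34.
Step 3: result = 34

The answer is 34.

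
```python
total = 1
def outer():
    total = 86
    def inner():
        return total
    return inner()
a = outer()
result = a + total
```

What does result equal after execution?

Step 1: outer() has local total = 86. inner() reads from enclosing.
Step 2: outer() returns 86. Global total = 1 unchanged.
Step 3: result = 86 + 1 = 87

The answer is 87.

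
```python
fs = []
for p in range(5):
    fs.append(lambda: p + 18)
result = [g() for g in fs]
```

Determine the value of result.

Step 1: All lambdas capture p by reference. After the loop, p = 4.
Step 2: Each call returns 4 + 18 = 22.
Step 3: result = [22, 22, 22, 22, 22]

The answer is [22, 22, 22, 22, 22].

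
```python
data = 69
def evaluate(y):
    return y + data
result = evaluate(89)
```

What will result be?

Step 1: data = 69 is defined globally.
Step 2: evaluate(89) uses parameter y = 89 and looks up data from global scope = 69.
Step 3: result = 89 + 69 = 158

The answer is 158.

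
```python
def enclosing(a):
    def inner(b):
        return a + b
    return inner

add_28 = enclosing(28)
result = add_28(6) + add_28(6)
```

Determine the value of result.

Step 1: add_28 captures a = 28.
Step 2: add_28(6) = 28 + 6 = 34, called twice.
Step 3: result = 34 + 34 = 68

The answer is 68.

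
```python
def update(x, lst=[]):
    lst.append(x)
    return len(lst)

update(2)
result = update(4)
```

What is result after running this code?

Step 1: Mutable default list persists between calls.
Step 2: First call: lst = [2], len = 1. Second call: lst = [2, 4], len = 2.
Step 3: result = 2

The answer is 2.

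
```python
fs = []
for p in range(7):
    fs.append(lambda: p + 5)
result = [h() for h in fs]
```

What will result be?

Step 1: All lambdas capture p by reference. After the loop, p = 6.
Step 2: Each call returns 6 + 5 = 11.
Step 3: result = [11, 11, 11, 11, 11, 11, 11]

The answer is [11, 11, 11, 11, 11, 11, 11].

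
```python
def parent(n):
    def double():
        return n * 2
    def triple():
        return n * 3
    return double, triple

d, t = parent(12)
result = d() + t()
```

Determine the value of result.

Step 1: Both closures capture the same n = 12.
Step 2: d() = 12 * 2 = 24, t() = 12 * 3 = 36.
Step 3: result = 24 + 36 = 60

The answer is 60.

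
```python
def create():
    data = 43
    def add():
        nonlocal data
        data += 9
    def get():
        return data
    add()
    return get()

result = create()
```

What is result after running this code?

Step 1: data = 43. add() modifies it via nonlocal, get() reads it.
Step 2: add() makes data = 43 + 9 = 52.
Step 3: get() returns 52. result = 52

The answer is 52.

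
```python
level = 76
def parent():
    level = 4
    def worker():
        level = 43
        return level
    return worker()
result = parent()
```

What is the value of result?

Step 1: Three scopes define level: global (76), parent (4), worker (43).
Step 2: worker() has its own local level = 43, which shadows both enclosing and global.
Step 3: result = 43 (local wins in LEGB)

The answer is 43.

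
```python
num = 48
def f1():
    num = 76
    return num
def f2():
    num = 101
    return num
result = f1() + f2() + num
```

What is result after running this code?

Step 1: Each function shadows global num with its own local.
Step 2: f1() returns 76, f2() returns 101.
Step 3: Global num = 48 is unchanged. result = 76 + 101 + 48 = 225

The answer is 225.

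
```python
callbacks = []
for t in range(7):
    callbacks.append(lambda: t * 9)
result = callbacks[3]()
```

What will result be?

Step 1: All lambdas reference the same variable t (late binding).
Step 2: After the loop, t = 6. Every lambda returns t * 9.
Step 3: callbacks[3]() = 6 * 9 = 54

The answer is 54.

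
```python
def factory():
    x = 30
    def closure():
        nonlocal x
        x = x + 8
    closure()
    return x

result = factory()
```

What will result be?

Step 1: factory() sets x = 30.
Step 2: closure() uses nonlocal to modify x in factory's scope: x = 30 + 8 = 38.
Step 3: factory() returns the modified x = 38

The answer is 38.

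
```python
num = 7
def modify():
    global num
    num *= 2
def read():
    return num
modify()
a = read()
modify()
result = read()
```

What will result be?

Step 1: num = 7.
Step 2: First modify(): num = 7 * 2 = 14.
Step 3: Second modify(): num = 14 * 2 = 28.
Step 4: read() returns 28

The answer is 28.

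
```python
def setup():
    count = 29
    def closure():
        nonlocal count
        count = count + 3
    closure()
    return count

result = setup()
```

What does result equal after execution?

Step 1: setup() sets count = 29.
Step 2: closure() uses nonlocal to modify count in setup's scope: count = 29 + 3 = 32.
Step 3: setup() returns the modified count = 32

The answer is 32.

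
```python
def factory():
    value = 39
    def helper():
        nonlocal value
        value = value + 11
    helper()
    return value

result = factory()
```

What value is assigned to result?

Step 1: factory() sets value = 39.
Step 2: helper() uses nonlocal to modify value in factory's scope: value = 39 + 11 = 50.
Step 3: factory() returns the modified value = 50

The answer is 50.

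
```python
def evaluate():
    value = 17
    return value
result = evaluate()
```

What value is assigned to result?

Step 1: evaluate() defines value = 17 in its local scope.
Step 2: return value finds the local variable value = 17.
Step 3: result = 17

The answer is 17.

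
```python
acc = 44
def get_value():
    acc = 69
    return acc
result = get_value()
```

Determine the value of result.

Step 1: Global acc = 44.
Step 2: get_value() creates local acc = 69, shadowing the global.
Step 3: Returns local acc = 69. result = 69

The answer is 69.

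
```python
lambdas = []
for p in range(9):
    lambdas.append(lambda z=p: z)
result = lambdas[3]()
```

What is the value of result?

Step 1: Default argument z=p captures p's value at each iteration.
Step 2: lambdas[3] captured z = 3 when p was 3.
Step 3: result = 3

The answer is 3.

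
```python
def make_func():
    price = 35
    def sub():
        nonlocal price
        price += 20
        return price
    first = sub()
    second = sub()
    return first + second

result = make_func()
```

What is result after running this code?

Step 1: price starts at 35.
Step 2: First call: price = 35 + 20 = 55, returns 55.
Step 3: Second call: price = 55 + 20 = 75, returns 75.
Step 4: result = 55 + 75 = 130

The answer is 130.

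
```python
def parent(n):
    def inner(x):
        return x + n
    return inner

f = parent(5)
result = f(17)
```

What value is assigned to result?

Step 1: parent(5) creates a closure that captures n = 5.
Step 2: f(17) calls the closure with x = 17, returning 17 + 5 = 22.
Step 3: result = 22

The answer is 22.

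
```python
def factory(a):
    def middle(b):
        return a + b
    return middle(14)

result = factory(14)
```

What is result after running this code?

Step 1: factory(14) passes a = 14.
Step 2: middle(14) has b = 14, reads a = 14 from enclosing.
Step 3: result = 14 + 14 = 28

The answer is 28.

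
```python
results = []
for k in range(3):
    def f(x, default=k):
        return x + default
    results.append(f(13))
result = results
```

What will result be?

Step 1: Default argument default=k is evaluated at function definition time.
Step 2: Each iteration creates f with default = current k value.
Step 3: f(13) returns 13 + default. results = [13, 14, 15]

The answer is [13, 14, 15].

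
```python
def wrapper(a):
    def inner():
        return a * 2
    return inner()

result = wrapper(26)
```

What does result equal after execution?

Step 1: wrapper(26) binds parameter a = 26.
Step 2: inner() accesses a = 26 from enclosing scope.
Step 3: result = 26 * 2 = 52

The answer is 52.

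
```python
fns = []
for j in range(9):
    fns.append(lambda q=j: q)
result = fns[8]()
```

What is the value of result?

Step 1: Default argument q=j captures j's value at each iteration.
Step 2: fns[8] captured q = 8 when j was 8.
Step 3: result = 8

The answer is 8.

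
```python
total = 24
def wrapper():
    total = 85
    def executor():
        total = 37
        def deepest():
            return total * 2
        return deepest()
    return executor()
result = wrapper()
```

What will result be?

Step 1: deepest() looks up total through LEGB: not local, finds total = 37 in enclosing executor().
Step 2: Returns 37 * 2 = 74.
Step 3: result = 74

The answer is 74.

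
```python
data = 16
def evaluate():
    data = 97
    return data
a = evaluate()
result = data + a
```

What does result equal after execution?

Step 1: Global data = 16. evaluate() returns local data = 97.
Step 2: a = 97. Global data still = 16.
Step 3: result = 16 + 97 = 113

The answer is 113.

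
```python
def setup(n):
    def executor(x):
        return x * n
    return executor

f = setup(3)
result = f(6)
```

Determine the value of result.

Step 1: setup(3) creates a closure capturing n = 3.
Step 2: f(6) computes 6 * 3 = 18.
Step 3: result = 18

The answer is 18.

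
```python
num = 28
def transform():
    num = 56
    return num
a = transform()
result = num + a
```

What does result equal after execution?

Step 1: Global num = 28. transform() returns local num = 56.
Step 2: a = 56. Global num still = 28.
Step 3: result = 28 + 56 = 84

The answer is 84.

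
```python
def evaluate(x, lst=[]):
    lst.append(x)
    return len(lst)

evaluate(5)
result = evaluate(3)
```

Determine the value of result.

Step 1: Mutable default list persists between calls.
Step 2: First call: lst = [5], len = 1. Second call: lst = [5, 3], len = 2.
Step 3: result = 2

The answer is 2.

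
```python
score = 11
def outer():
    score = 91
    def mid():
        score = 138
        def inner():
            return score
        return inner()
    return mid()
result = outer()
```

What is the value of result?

Step 1: Three levels of shadowing: global 11, outer 91, mid 138.
Step 2: inner() finds score = 138 in enclosing mid() scope.
Step 3: result = 138

The answer is 138.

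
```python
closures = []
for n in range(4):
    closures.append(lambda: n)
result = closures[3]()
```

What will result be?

Step 1: The loop creates 4 lambdas, all referencing the same variable n.
Step 2: After the loop, n = 3 (final value).
Step 3: closures[3]() looks up n at call time and finds 3. This is the late binding gotcha. result = 3

The answer is 3.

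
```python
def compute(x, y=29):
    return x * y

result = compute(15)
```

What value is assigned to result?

Step 1: compute(15) uses default y = 29.
Step 2: Returns 15 * 29 = 435.
Step 3: result = 435

The answer is 435.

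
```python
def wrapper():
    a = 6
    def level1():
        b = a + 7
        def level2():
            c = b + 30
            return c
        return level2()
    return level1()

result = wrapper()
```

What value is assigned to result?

Step 1: a = 6. b = a + 7 = 13.
Step 2: c = b + 30 = 13 + 30 = 43.
Step 3: result = 43

The answer is 43.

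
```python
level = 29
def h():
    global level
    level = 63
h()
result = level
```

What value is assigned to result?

Step 1: level = 29 globally.
Step 2: h() declares global level and sets it to 63.
Step 3: After h(), global level = 63. result = 63

The answer is 63.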